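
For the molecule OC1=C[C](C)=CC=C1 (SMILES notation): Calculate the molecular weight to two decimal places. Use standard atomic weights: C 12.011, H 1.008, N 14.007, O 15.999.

108.14 g/mol

First, the molecular formula is C7H8O (counting implicit H from valence).
  C: 7 × 12.011 = 84.077
  H: 8 × 1.008 = 8.064
  O: 1 × 15.999 = 15.999
Sum: 7×12.011 + 8×1.008 + 1×15.999 = 108.140 → 108.14 g/mol.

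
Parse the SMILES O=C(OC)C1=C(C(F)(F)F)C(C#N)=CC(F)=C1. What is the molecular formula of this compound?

C10H5F4NO2

Walk through each heavy atom and fill implicit hydrogens from standard valence (C 4, N 3, O 2, S 2, halogen 1):
  atom 1: O, bond orders sum to 2 (valence 2) → 0 H
  atom 2: C, bond orders sum to 4 (valence 4) → 0 H
  atom 3: O, bond orders sum to 2 (valence 2) → 0 H
  atom 4: C, bond orders sum to 1 (valence 4) → 3 H
  atom 5: C, bond orders sum to 4 (valence 4) → 0 H
  atom 6: C, bond orders sum to 4 (valence 4) → 0 H
  atom 7: C, bond orders sum to 4 (valence 4) → 0 H
  atom 8: F (halogen, monovalent) → 0 H
  atom 9: F (halogen, monovalent) → 0 H
  atom 10: F (halogen, monovalent) → 0 H
  atom 11: C, bond orders sum to 4 (valence 4) → 0 H
  atom 12: C, bond orders sum to 4 (valence 4) → 0 H
  atom 13: N, bond orders sum to 3 (valence 3) → 0 H
  atom 14: C, bond orders sum to 3 (valence 4) → 1 H
  atom 15: C, bond orders sum to 4 (valence 4) → 0 H
  atom 16: F (halogen, monovalent) → 0 H
  atom 17: C, bond orders sum to 3 (valence 4) → 1 H
Totals → C:10, H:5, F:4, N:1, O:2.
In Hill order: C10H5F4NO2.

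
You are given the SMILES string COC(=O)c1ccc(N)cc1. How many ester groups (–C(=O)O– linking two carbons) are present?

The ester motif appears at heavy-atom position 3 in the SMILES.
Other groups present: 1 primary amine.
Ester count: 1.

1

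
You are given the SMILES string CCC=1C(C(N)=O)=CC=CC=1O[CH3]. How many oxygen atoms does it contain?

2

Scan the SMILES for O atoms (remember two-letter symbols like Cl and Br are single atoms).
Oxygen count: 2.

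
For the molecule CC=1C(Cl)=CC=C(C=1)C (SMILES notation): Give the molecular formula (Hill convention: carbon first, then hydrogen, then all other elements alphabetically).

C8H9Cl

Walk through each heavy atom and fill implicit hydrogens from standard valence (C 4, N 3, O 2, S 2, halogen 1):
  atom 1: C, bond orders sum to 1 (valence 4) → 3 H
  atom 2: C, bond orders sum to 4 (valence 4) → 0 H
  atom 3: C, bond orders sum to 4 (valence 4) → 0 H
  atom 4: Cl (halogen, monovalent) → 0 H
  atom 5: C, bond orders sum to 3 (valence 4) → 1 H
  atom 6: C, bond orders sum to 3 (valence 4) → 1 H
  atom 7: C, bond orders sum to 4 (valence 4) → 0 H
  atom 8: C, bond orders sum to 3 (valence 4) → 1 H
  atom 9: C, bond orders sum to 1 (valence 4) → 3 H
Totals → C:8, H:9, Cl:1.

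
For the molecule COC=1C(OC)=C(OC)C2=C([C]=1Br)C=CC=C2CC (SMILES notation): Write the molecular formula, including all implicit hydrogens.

C15H17BrO3

Walk through each heavy atom and fill implicit hydrogens from standard valence (C 4, N 3, O 2, S 2, halogen 1):
  atom 1: C, bond orders sum to 1 (valence 4) → 3 H
  atom 2: O, bond orders sum to 2 (valence 2) → 0 H
  atom 3: C, bond orders sum to 4 (valence 4) → 0 H
  atom 4: C, bond orders sum to 4 (valence 4) → 0 H
  atom 5: O, bond orders sum to 2 (valence 2) → 0 H
  atom 6: C, bond orders sum to 1 (valence 4) → 3 H
  atom 7: C, bond orders sum to 4 (valence 4) → 0 H
  atom 8: O, bond orders sum to 2 (valence 2) → 0 H
  atom 9: C, bond orders sum to 1 (valence 4) → 3 H
  atom 10: C, bond orders sum to 4 (valence 4) → 0 H
  atom 11: C, bond orders sum to 4 (valence 4) → 0 H
  atom 12: C with explicit H count 0
  atom 13: Br (halogen, monovalent) → 0 H
  atom 14: C, bond orders sum to 3 (valence 4) → 1 H
  atom 15: C, bond orders sum to 3 (valence 4) → 1 H
  atom 16: C, bond orders sum to 3 (valence 4) → 1 H
  atom 17: C, bond orders sum to 4 (valence 4) → 0 H
  atom 18: C, bond orders sum to 2 (valence 4) → 2 H
  atom 19: C, bond orders sum to 1 (valence 4) → 3 H
Totals → C:15, H:17, Br:1, O:3.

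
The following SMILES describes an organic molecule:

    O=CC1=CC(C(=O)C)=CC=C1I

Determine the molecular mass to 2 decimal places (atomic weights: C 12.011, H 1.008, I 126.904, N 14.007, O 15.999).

First, the molecular formula is C9H7IO2 (counting implicit H from valence).
  C: 9 × 12.011 = 108.099
  H: 7 × 1.008 = 7.056
  I: 1 × 126.904 = 126.904
  O: 2 × 15.999 = 31.998
Sum: 9×12.011 + 7×1.008 + 1×126.904 + 2×15.999 = 274.057 → 274.06 g/mol.

274.06 g/mol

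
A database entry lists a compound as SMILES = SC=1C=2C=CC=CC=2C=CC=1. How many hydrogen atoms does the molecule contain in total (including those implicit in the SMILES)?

Walk through each heavy atom and fill implicit hydrogens from standard valence (C 4, N 3, O 2, S 2, halogen 1):
  atom 1: S, bond orders sum to 1 (valence 2) → 1 H
  atom 2: C, bond orders sum to 4 (valence 4) → 0 H
  atom 3: C, bond orders sum to 4 (valence 4) → 0 H
  atom 4: C, bond orders sum to 3 (valence 4) → 1 H
  atom 5: C, bond orders sum to 3 (valence 4) → 1 H
  atom 6: C, bond orders sum to 3 (valence 4) → 1 H
  atom 7: C, bond orders sum to 3 (valence 4) → 1 H
  atom 8: C, bond orders sum to 4 (valence 4) → 0 H
  atom 9: C, bond orders sum to 3 (valence 4) → 1 H
  atom 10: C, bond orders sum to 3 (valence 4) → 1 H
  atom 11: C, bond orders sum to 3 (valence 4) → 1 H
Total hydrogens: 8.

8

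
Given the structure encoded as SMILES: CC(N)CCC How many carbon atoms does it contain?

Count every carbon token in the SMILES (each C, including those in ring-closure positions and inside branches).
Carbon count: 5.

5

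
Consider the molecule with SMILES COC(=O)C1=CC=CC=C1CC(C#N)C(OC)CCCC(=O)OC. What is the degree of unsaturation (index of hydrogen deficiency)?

8

Degree of unsaturation = (number of rings) + (number of π bonds).
Ring closures in the SMILES: 1.
π bonds: 5 double bonds (each 1 DoU), 1 triple bond (each 2 DoU) → 7 DoU from unsaturation.
Total DoU = 1 + 7 = 8.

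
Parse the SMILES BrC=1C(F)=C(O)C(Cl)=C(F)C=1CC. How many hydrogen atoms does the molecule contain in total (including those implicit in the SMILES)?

6

Walk through each heavy atom and fill implicit hydrogens from standard valence (C 4, N 3, O 2, S 2, halogen 1):
  atom 1: Br (halogen, monovalent) → 0 H
  atom 2: C, bond orders sum to 4 (valence 4) → 0 H
  atom 3: C, bond orders sum to 4 (valence 4) → 0 H
  atom 4: F (halogen, monovalent) → 0 H
  atom 5: C, bond orders sum to 4 (valence 4) → 0 H
  atom 6: O, bond orders sum to 1 (valence 2) → 1 H
  atom 7: C, bond orders sum to 4 (valence 4) → 0 H
  atom 8: Cl (halogen, monovalent) → 0 H
  atom 9: C, bond orders sum to 4 (valence 4) → 0 H
  atom 10: F (halogen, monovalent) → 0 H
  atom 11: C, bond orders sum to 4 (valence 4) → 0 H
  atom 12: C, bond orders sum to 2 (valence 4) → 2 H
  atom 13: C, bond orders sum to 1 (valence 4) → 3 H
Total hydrogens: 6.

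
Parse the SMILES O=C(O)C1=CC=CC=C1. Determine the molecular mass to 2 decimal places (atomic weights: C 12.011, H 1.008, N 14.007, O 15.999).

122.12 g/mol

First, the molecular formula is C7H6O2 (counting implicit H from valence).
  C: 7 × 12.011 = 84.077
  H: 6 × 1.008 = 6.048
  O: 2 × 15.999 = 31.998
Sum: 7×12.011 + 6×1.008 + 2×15.999 = 122.123 → 122.12 g/mol.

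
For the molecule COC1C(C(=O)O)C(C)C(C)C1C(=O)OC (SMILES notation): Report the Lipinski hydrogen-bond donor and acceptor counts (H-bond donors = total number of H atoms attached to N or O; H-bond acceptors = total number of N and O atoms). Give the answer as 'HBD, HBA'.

1, 5

Donors: find every N or O and count the H atoms it carries.
  atom 2 (O): bond orders sum to 2 → 0 H
  atom 6 (O): bond orders sum to 2 → 0 H
  atom 7 (O): bond orders sum to 1 → 1 H
  atom 14 (O): bond orders sum to 2 → 0 H
  atom 15 (O): bond orders sum to 2 → 0 H
Lipinski HBD = 1.
Acceptors: N atoms = 0, O atoms = 5 → HBA = 5.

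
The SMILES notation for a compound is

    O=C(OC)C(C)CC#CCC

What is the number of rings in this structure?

In SMILES, each pair of matching ring-closure digits denotes one ring-closing bond; the number of such bonds equals the number of independent rings.
Ring-closure bonds here: 0.

0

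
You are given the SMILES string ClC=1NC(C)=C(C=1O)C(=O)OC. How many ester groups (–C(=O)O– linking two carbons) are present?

The ester motif appears at heavy-atom position 9 in the SMILES.
Other groups present: 1 hydroxyl.
Ester count: 1.

1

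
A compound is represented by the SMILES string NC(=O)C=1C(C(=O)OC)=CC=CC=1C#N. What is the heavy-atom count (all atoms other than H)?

15

Every atom symbol written in the SMILES (organic subset) is one heavy atom; implicit H are not written.
Heavy atoms by element → C:10, N:2, O:3.
Total: 15.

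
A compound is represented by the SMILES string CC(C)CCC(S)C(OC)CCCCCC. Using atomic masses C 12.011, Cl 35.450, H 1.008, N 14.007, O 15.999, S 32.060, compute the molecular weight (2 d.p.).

First, the molecular formula is C14H30OS (counting implicit H from valence).
  C: 14 × 12.011 = 168.154
  H: 30 × 1.008 = 30.240
  O: 1 × 15.999 = 15.999
  S: 1 × 32.060 = 32.060
Sum: 14×12.011 + 30×1.008 + 1×15.999 + 1×32.060 = 246.453 → 246.45 g/mol.

246.45 g/mol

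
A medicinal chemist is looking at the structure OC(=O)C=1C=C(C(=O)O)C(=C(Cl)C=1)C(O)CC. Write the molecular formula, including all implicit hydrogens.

Walk through each heavy atom and fill implicit hydrogens from standard valence (C 4, N 3, O 2, S 2, halogen 1):
  atom 1: O, bond orders sum to 1 (valence 2) → 1 H
  atom 2: C, bond orders sum to 4 (valence 4) → 0 H
  atom 3: O, bond orders sum to 2 (valence 2) → 0 H
  atom 4: C, bond orders sum to 4 (valence 4) → 0 H
  atom 5: C, bond orders sum to 3 (valence 4) → 1 H
  atom 6: C, bond orders sum to 4 (valence 4) → 0 H
  atom 7: C, bond orders sum to 4 (valence 4) → 0 H
  atom 8: O, bond orders sum to 2 (valence 2) → 0 H
  atom 9: O, bond orders sum to 1 (valence 2) → 1 H
  atom 10: C, bond orders sum to 4 (valence 4) → 0 H
  atom 11: C, bond orders sum to 4 (valence 4) → 0 H
  atom 12: Cl (halogen, monovalent) → 0 H
  atom 13: C, bond orders sum to 3 (valence 4) → 1 H
  atom 14: C, bond orders sum to 3 (valence 4) → 1 H
  atom 15: O, bond orders sum to 1 (valence 2) → 1 H
  atom 16: C, bond orders sum to 2 (valence 4) → 2 H
  atom 17: C, bond orders sum to 1 (valence 4) → 3 H
Totals → C:11, H:11, Cl:1, O:5.

C11H11ClO5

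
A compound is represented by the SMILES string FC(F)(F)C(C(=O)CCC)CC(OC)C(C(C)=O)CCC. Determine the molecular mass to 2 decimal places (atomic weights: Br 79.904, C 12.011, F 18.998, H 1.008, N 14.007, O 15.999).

310.36 g/mol

First, the molecular formula is C15H25F3O3 (counting implicit H from valence).
  C: 15 × 12.011 = 180.165
  F: 3 × 18.998 = 56.994
  H: 25 × 1.008 = 25.200
  O: 3 × 15.999 = 47.997
Sum: 15×12.011 + 3×18.998 + 25×1.008 + 3×15.999 = 310.356 → 310.36 g/mol.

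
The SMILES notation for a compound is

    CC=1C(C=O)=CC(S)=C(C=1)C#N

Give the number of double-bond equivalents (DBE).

7

Molecular formula: C9H7NOS.
DoU = (2C + 2 + N − H − X) / 2, where X is the halogen count and O/S are ignored.
    = (2·9 + 2 + 1 − 7 − 0) / 2 = 14 / 2 = 7.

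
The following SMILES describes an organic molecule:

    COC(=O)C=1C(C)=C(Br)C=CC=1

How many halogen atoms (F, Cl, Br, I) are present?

Halogen atoms appear at heavy-atom position 9 (1×Br).
Other groups present: 1 ester.
Halogen count: 1.

1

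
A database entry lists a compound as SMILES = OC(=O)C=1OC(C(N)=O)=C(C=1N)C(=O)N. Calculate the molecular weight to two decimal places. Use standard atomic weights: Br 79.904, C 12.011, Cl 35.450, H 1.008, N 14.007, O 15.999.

First, the molecular formula is C7H7N3O5 (counting implicit H from valence).
  C: 7 × 12.011 = 84.077
  H: 7 × 1.008 = 7.056
  N: 3 × 14.007 = 42.021
  O: 5 × 15.999 = 79.995
Sum: 7×12.011 + 7×1.008 + 3×14.007 + 5×15.999 = 213.149 → 213.15 g/mol.

213.15 g/mol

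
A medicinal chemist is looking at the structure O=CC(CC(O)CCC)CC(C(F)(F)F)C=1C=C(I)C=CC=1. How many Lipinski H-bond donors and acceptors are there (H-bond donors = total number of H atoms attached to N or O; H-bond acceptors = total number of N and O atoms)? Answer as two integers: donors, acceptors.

Donors: find every N or O and count the H atoms it carries.
  atom 1 (O): bond orders sum to 2 → 0 H
  atom 6 (O): bond orders sum to 1 → 1 H
Lipinski HBD = 1.
Acceptors: N atoms = 0, O atoms = 2 → HBA = 2.

1, 2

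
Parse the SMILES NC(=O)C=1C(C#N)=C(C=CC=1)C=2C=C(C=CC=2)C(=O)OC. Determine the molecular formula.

C16H12N2O3

Walk through each heavy atom and fill implicit hydrogens from standard valence (C 4, N 3, O 2, S 2, halogen 1):
  atom 1: N, bond orders sum to 1 (valence 3) → 2 H
  atom 2: C, bond orders sum to 4 (valence 4) → 0 H
  atom 3: O, bond orders sum to 2 (valence 2) → 0 H
  atom 4: C, bond orders sum to 4 (valence 4) → 0 H
  atom 5: C, bond orders sum to 4 (valence 4) → 0 H
  atom 6: C, bond orders sum to 4 (valence 4) → 0 H
  atom 7: N, bond orders sum to 3 (valence 3) → 0 H
  atom 8: C, bond orders sum to 4 (valence 4) → 0 H
  atom 9: C, bond orders sum to 3 (valence 4) → 1 H
  atom 10: C, bond orders sum to 3 (valence 4) → 1 H
  atom 11: C, bond orders sum to 3 (valence 4) → 1 H
  atom 12: C, bond orders sum to 4 (valence 4) → 0 H
  atom 13: C, bond orders sum to 3 (valence 4) → 1 H
  atom 14: C, bond orders sum to 4 (valence 4) → 0 H
  atom 15: C, bond orders sum to 3 (valence 4) → 1 H
  atom 16: C, bond orders sum to 3 (valence 4) → 1 H
  atom 17: C, bond orders sum to 3 (valence 4) → 1 H
  atom 18: C, bond orders sum to 4 (valence 4) → 0 H
  atom 19: O, bond orders sum to 2 (valence 2) → 0 H
  atom 20: O, bond orders sum to 2 (valence 2) → 0 H
  atom 21: C, bond orders sum to 1 (valence 4) → 3 H
Totals → C:16, H:12, N:2, O:3.
In Hill order: C16H12N2O3.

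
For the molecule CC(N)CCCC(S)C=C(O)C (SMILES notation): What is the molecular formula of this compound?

Walk through each heavy atom and fill implicit hydrogens from standard valence (C 4, N 3, O 2, S 2, halogen 1):
  atom 1: C, bond orders sum to 1 (valence 4) → 3 H
  atom 2: C, bond orders sum to 3 (valence 4) → 1 H
  atom 3: N, bond orders sum to 1 (valence 3) → 2 H
  atom 4: C, bond orders sum to 2 (valence 4) → 2 H
  atom 5: C, bond orders sum to 2 (valence 4) → 2 H
  atom 6: C, bond orders sum to 2 (valence 4) → 2 H
  atom 7: C, bond orders sum to 3 (valence 4) → 1 H
  atom 8: S, bond orders sum to 1 (valence 2) → 1 H
  atom 9: C, bond orders sum to 3 (valence 4) → 1 H
  atom 10: C, bond orders sum to 4 (valence 4) → 0 H
  atom 11: O, bond orders sum to 1 (valence 2) → 1 H
  atom 12: C, bond orders sum to 1 (valence 4) → 3 H
Totals → C:9, H:19, N:1, O:1, S:1.
In Hill order: C9H19NOS.

C9H19NOS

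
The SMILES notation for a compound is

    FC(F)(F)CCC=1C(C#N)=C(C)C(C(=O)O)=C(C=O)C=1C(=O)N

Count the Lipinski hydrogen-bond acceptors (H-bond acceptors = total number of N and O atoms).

N atoms: 2; O atoms: 4.
Lipinski HBA = 2 + 4 = 6.

6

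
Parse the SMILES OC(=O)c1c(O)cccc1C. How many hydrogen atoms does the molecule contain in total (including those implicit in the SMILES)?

8

Walk through each heavy atom and fill implicit hydrogens from standard valence (C 4, N 3, O 2, S 2, halogen 1); for lowercase aromatic atoms, an aromatic c carries 1 H when it has two neighbours and 0 H with three, and aromatic n carries 0 H:
  atom 1: O, bond orders sum to 1 (valence 2) → 1 H
  atom 2: C, bond orders sum to 4 (valence 4) → 0 H
  atom 3: O, bond orders sum to 2 (valence 2) → 0 H
  atom 4: aromatic c, 3 neighbours → 0 H
  atom 5: aromatic c, 3 neighbours → 0 H
  atom 6: O, bond orders sum to 1 (valence 2) → 1 H
  atom 7: aromatic c, 2 neighbours → 1 H
  atom 8: aromatic c, 2 neighbours → 1 H
  atom 9: aromatic c, 2 neighbours → 1 H
  atom 10: aromatic c, 3 neighbours → 0 H
  atom 11: C, bond orders sum to 1 (valence 4) → 3 H
Total hydrogens: 8.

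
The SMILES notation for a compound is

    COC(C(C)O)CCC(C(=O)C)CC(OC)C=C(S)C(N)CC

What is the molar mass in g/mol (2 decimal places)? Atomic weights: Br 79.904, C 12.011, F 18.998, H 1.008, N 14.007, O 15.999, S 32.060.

First, the molecular formula is C17H33NO4S (counting implicit H from valence).
  C: 17 × 12.011 = 204.187
  H: 33 × 1.008 = 33.264
  N: 1 × 14.007 = 14.007
  O: 4 × 15.999 = 63.996
  S: 1 × 32.060 = 32.060
Sum: 17×12.011 + 33×1.008 + 1×14.007 + 4×15.999 + 1×32.060 = 347.514 → 347.51 g/mol.

347.51 g/mol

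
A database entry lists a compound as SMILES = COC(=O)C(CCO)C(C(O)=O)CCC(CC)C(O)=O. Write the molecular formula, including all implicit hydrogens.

C13H22O7

Walk through each heavy atom and fill implicit hydrogens from standard valence (C 4, N 3, O 2, S 2, halogen 1):
  atom 1: C, bond orders sum to 1 (valence 4) → 3 H
  atom 2: O, bond orders sum to 2 (valence 2) → 0 H
  atom 3: C, bond orders sum to 4 (valence 4) → 0 H
  atom 4: O, bond orders sum to 2 (valence 2) → 0 H
  atom 5: C, bond orders sum to 3 (valence 4) → 1 H
  atom 6: C, bond orders sum to 2 (valence 4) → 2 H
  atom 7: C, bond orders sum to 2 (valence 4) → 2 H
  atom 8: O, bond orders sum to 1 (valence 2) → 1 H
  atom 9: C, bond orders sum to 3 (valence 4) → 1 H
  atom 10: C, bond orders sum to 4 (valence 4) → 0 H
  atom 11: O, bond orders sum to 1 (valence 2) → 1 H
  atom 12: O, bond orders sum to 2 (valence 2) → 0 H
  atom 13: C, bond orders sum to 2 (valence 4) → 2 H
  atom 14: C, bond orders sum to 2 (valence 4) → 2 H
  atom 15: C, bond orders sum to 3 (valence 4) → 1 H
  atom 16: C, bond orders sum to 2 (valence 4) → 2 H
  atom 17: C, bond orders sum to 1 (valence 4) → 3 H
  atom 18: C, bond orders sum to 4 (valence 4) → 0 H
  atom 19: O, bond orders sum to 1 (valence 2) → 1 H
  atom 20: O, bond orders sum to 2 (valence 2) → 0 H
Totals → C:13, H:22, O:7.
In Hill order: C13H22O7.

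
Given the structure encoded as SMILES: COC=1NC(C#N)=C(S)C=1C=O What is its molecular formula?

Walk through each heavy atom and fill implicit hydrogens from standard valence (C 4, N 3, O 2, S 2, halogen 1):
  atom 1: C, bond orders sum to 1 (valence 4) → 3 H
  atom 2: O, bond orders sum to 2 (valence 2) → 0 H
  atom 3: C, bond orders sum to 4 (valence 4) → 0 H
  atom 4: N, bond orders sum to 2 (valence 3) → 1 H
  atom 5: C, bond orders sum to 4 (valence 4) → 0 H
  atom 6: C, bond orders sum to 4 (valence 4) → 0 H
  atom 7: N, bond orders sum to 3 (valence 3) → 0 H
  atom 8: C, bond orders sum to 4 (valence 4) → 0 H
  atom 9: S, bond orders sum to 1 (valence 2) → 1 H
  atom 10: C, bond orders sum to 4 (valence 4) → 0 H
  atom 11: C, bond orders sum to 3 (valence 4) → 1 H
  atom 12: O, bond orders sum to 2 (valence 2) → 0 H
Totals → C:7, H:6, N:2, O:2, S:1.
In Hill order: C7H6N2O2S.

C7H6N2O2S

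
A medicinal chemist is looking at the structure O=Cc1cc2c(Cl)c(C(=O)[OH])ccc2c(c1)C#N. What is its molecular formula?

C13H6ClNO3

Walk through each heavy atom and fill implicit hydrogens from standard valence (C 4, N 3, O 2, S 2, halogen 1); for lowercase aromatic atoms, an aromatic c carries 1 H when it has two neighbours and 0 H with three, and aromatic n carries 0 H:
  atom 1: O, bond orders sum to 2 (valence 2) → 0 H
  atom 2: C, bond orders sum to 3 (valence 4) → 1 H
  atom 3: aromatic c, 3 neighbours → 0 H
  atom 4: aromatic c, 2 neighbours → 1 H
  atom 5: aromatic c, 3 neighbours → 0 H
  atom 6: aromatic c, 3 neighbours → 0 H
  atom 7: Cl (halogen, monovalent) → 0 H
  atom 8: aromatic c, 3 neighbours → 0 H
  atom 9: C, bond orders sum to 4 (valence 4) → 0 H
  atom 10: O, bond orders sum to 2 (valence 2) → 0 H
  atom 11: O with explicit H count 1
  atom 12: aromatic c, 2 neighbours → 1 H
  atom 13: aromatic c, 2 neighbours → 1 H
  atom 14: aromatic c, 3 neighbours → 0 H
  atom 15: aromatic c, 3 neighbours → 0 H
  atom 16: aromatic c, 2 neighbours → 1 H
  atom 17: C, bond orders sum to 4 (valence 4) → 0 H
  atom 18: N, bond orders sum to 3 (valence 3) → 0 H
Totals → C:13, H:6, Cl:1, N:1, O:3.
In Hill order: C13H6ClNO3.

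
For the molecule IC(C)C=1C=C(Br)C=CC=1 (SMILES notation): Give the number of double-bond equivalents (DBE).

Molecular formula: C8H8BrI.
DoU = (2C + 2 + N − H − X) / 2, where X is the halogen count and O/S are ignored.
    = (2·8 + 2 + 0 − 8 − 2) / 2 = 8 / 2 = 4.

4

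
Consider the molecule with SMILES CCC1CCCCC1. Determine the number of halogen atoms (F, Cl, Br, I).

Scan the SMILES for the halogen motif — none present.

0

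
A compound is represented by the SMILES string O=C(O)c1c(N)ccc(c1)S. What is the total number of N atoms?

1

Scan the SMILES for N atoms (remember two-letter symbols like Cl and Br are single atoms).
Nitrogen count: 1.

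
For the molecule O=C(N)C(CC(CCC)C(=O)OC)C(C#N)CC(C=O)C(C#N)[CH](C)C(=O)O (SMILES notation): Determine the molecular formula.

C19H27N3O6

Walk through each heavy atom and fill implicit hydrogens from standard valence (C 4, N 3, O 2, S 2, halogen 1):
  atom 1: O, bond orders sum to 2 (valence 2) → 0 H
  atom 2: C, bond orders sum to 4 (valence 4) → 0 H
  atom 3: N, bond orders sum to 1 (valence 3) → 2 H
  atom 4: C, bond orders sum to 3 (valence 4) → 1 H
  atom 5: C, bond orders sum to 2 (valence 4) → 2 H
  atom 6: C, bond orders sum to 3 (valence 4) → 1 H
  atom 7: C, bond orders sum to 2 (valence 4) → 2 H
  atom 8: C, bond orders sum to 2 (valence 4) → 2 H
  atom 9: C, bond orders sum to 1 (valence 4) → 3 H
  atom 10: C, bond orders sum to 4 (valence 4) → 0 H
  atom 11: O, bond orders sum to 2 (valence 2) → 0 H
  atom 12: O, bond orders sum to 2 (valence 2) → 0 H
  atom 13: C, bond orders sum to 1 (valence 4) → 3 H
  atom 14: C, bond orders sum to 3 (valence 4) → 1 H
  atom 15: C, bond orders sum to 4 (valence 4) → 0 H
  atom 16: N, bond orders sum to 3 (valence 3) → 0 H
  atom 17: C, bond orders sum to 2 (valence 4) → 2 H
  atom 18: C, bond orders sum to 3 (valence 4) → 1 H
  atom 19: C, bond orders sum to 3 (valence 4) → 1 H
  atom 20: O, bond orders sum to 2 (valence 2) → 0 H
  atom 21: C, bond orders sum to 3 (valence 4) → 1 H
  atom 22: C, bond orders sum to 4 (valence 4) → 0 H
  atom 23: N, bond orders sum to 3 (valence 3) → 0 H
  atom 24: C with explicit H count 1
  atom 25: C, bond orders sum to 1 (valence 4) → 3 H
  atom 26: C, bond orders sum to 4 (valence 4) → 0 H
  atom 27: O, bond orders sum to 2 (valence 2) → 0 H
  atom 28: O, bond orders sum to 1 (valence 2) → 1 H
Totals → C:19, H:27, N:3, O:6.
In Hill order: C19H27N3O6.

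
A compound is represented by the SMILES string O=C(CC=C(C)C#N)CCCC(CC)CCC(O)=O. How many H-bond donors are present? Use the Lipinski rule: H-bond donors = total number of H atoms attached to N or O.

Donors: find every N or O and count the H atoms it carries.
  atom 1 (O): bond orders sum to 2 → 0 H
  atom 8 (N): bond orders sum to 3 → 0 H
  atom 18 (O): bond orders sum to 1 → 1 H
  atom 19 (O): bond orders sum to 2 → 0 H
Lipinski HBD = 1.

1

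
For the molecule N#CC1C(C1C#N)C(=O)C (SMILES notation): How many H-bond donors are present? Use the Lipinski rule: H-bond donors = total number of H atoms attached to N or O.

Donors: find every N or O and count the H atoms it carries.
  atom 1 (N): bond orders sum to 3 → 0 H
  atom 7 (N): bond orders sum to 3 → 0 H
  atom 9 (O): bond orders sum to 2 → 0 H
Lipinski HBD = 0.

0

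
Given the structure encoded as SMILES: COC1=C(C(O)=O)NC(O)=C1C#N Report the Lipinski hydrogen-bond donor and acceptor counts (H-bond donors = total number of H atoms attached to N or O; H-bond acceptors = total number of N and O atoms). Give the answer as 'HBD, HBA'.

Donors: find every N or O and count the H atoms it carries.
  atom 2 (O): bond orders sum to 2 → 0 H
  atom 6 (O): bond orders sum to 1 → 1 H
  atom 7 (O): bond orders sum to 2 → 0 H
  atom 8 (N): bond orders sum to 2 → 1 H
  atom 10 (O): bond orders sum to 1 → 1 H
  atom 13 (N): bond orders sum to 3 → 0 H
Lipinski HBD = 3.
Acceptors: N atoms = 2, O atoms = 4 → HBA = 6.

3, 6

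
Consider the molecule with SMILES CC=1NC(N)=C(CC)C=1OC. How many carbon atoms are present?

Count every carbon token in the SMILES (each C, including those in ring-closure positions and inside branches).
Carbon count: 8.

8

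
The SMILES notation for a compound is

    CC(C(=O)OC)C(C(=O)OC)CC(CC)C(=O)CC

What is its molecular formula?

Walk through each heavy atom and fill implicit hydrogens from standard valence (C 4, N 3, O 2, S 2, halogen 1):
  atom 1: C, bond orders sum to 1 (valence 4) → 3 H
  atom 2: C, bond orders sum to 3 (valence 4) → 1 H
  atom 3: C, bond orders sum to 4 (valence 4) → 0 H
  atom 4: O, bond orders sum to 2 (valence 2) → 0 H
  atom 5: O, bond orders sum to 2 (valence 2) → 0 H
  atom 6: C, bond orders sum to 1 (valence 4) → 3 H
  atom 7: C, bond orders sum to 3 (valence 4) → 1 H
  atom 8: C, bond orders sum to 4 (valence 4) → 0 H
  atom 9: O, bond orders sum to 2 (valence 2) → 0 H
  atom 10: O, bond orders sum to 2 (valence 2) → 0 H
  atom 11: C, bond orders sum to 1 (valence 4) → 3 H
  atom 12: C, bond orders sum to 2 (valence 4) → 2 H
  atom 13: C, bond orders sum to 3 (valence 4) → 1 H
  atom 14: C, bond orders sum to 2 (valence 4) → 2 H
  atom 15: C, bond orders sum to 1 (valence 4) → 3 H
  atom 16: C, bond orders sum to 4 (valence 4) → 0 H
  atom 17: O, bond orders sum to 2 (valence 2) → 0 H
  atom 18: C, bond orders sum to 2 (valence 4) → 2 H
  atom 19: C, bond orders sum to 1 (valence 4) → 3 H
Totals → C:14, H:24, O:5.

C14H24O5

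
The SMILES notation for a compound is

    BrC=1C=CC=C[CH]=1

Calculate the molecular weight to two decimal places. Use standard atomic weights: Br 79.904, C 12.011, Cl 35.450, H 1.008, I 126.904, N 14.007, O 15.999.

157.01 g/mol

First, the molecular formula is C6H5Br (counting implicit H from valence).
  Br: 1 × 79.904 = 79.904
  C: 6 × 12.011 = 72.066
  H: 5 × 1.008 = 5.040
Sum: 1×79.904 + 6×12.011 + 5×1.008 = 157.010 → 157.01 g/mol.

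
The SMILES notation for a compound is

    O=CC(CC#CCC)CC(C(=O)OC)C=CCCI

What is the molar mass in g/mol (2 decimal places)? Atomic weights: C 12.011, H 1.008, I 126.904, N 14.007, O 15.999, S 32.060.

376.23 g/mol

First, the molecular formula is C15H21IO3 (counting implicit H from valence).
  C: 15 × 12.011 = 180.165
  H: 21 × 1.008 = 21.168
  I: 1 × 126.904 = 126.904
  O: 3 × 15.999 = 47.997
Sum: 15×12.011 + 21×1.008 + 1×126.904 + 3×15.999 = 376.234 → 376.23 g/mol.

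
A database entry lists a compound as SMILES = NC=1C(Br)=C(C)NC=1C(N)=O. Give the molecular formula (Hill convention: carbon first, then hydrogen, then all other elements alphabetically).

C6H8BrN3O

Walk through each heavy atom and fill implicit hydrogens from standard valence (C 4, N 3, O 2, S 2, halogen 1):
  atom 1: N, bond orders sum to 1 (valence 3) → 2 H
  atom 2: C, bond orders sum to 4 (valence 4) → 0 H
  atom 3: C, bond orders sum to 4 (valence 4) → 0 H
  atom 4: Br (halogen, monovalent) → 0 H
  atom 5: C, bond orders sum to 4 (valence 4) → 0 H
  atom 6: C, bond orders sum to 1 (valence 4) → 3 H
  atom 7: N, bond orders sum to 2 (valence 3) → 1 H
  atom 8: C, bond orders sum to 4 (valence 4) → 0 H
  atom 9: C, bond orders sum to 4 (valence 4) → 0 H
  atom 10: N, bond orders sum to 1 (valence 3) → 2 H
  atom 11: O, bond orders sum to 2 (valence 2) → 0 H
Totals → C:6, H:8, Br:1, N:3, O:1.
In Hill order: C6H8BrN3O.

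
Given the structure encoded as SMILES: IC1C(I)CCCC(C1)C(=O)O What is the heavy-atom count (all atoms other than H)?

Every atom symbol written in the SMILES (organic subset) is one heavy atom; implicit H are not written.
Heavy atoms by element → C:8, I:2, O:2.
Total: 12.

12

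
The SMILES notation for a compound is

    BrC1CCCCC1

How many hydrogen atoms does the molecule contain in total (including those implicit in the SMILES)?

Walk through each heavy atom and fill implicit hydrogens from standard valence (C 4, N 3, O 2, S 2, halogen 1):
  atom 1: Br (halogen, monovalent) → 0 H
  atom 2: C, bond orders sum to 3 (valence 4) → 1 H
  atom 3: C, bond orders sum to 2 (valence 4) → 2 H
  atom 4: C, bond orders sum to 2 (valence 4) → 2 H
  atom 5: C, bond orders sum to 2 (valence 4) → 2 H
  atom 6: C, bond orders sum to 2 (valence 4) → 2 H
  atom 7: C, bond orders sum to 2 (valence 4) → 2 H
Total hydrogens: 11.

11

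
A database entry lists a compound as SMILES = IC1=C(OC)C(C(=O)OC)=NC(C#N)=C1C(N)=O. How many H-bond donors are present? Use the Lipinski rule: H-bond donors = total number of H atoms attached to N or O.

Donors: find every N or O and count the H atoms it carries.
  atom 4 (O): bond orders sum to 2 → 0 H
  atom 8 (O): bond orders sum to 2 → 0 H
  atom 9 (O): bond orders sum to 2 → 0 H
  atom 11 (N): bond orders sum to 3 → 0 H
  atom 14 (N): bond orders sum to 3 → 0 H
  atom 17 (N): bond orders sum to 1 → 2 H
  atom 18 (O): bond orders sum to 2 → 0 H
Lipinski HBD = 2.

2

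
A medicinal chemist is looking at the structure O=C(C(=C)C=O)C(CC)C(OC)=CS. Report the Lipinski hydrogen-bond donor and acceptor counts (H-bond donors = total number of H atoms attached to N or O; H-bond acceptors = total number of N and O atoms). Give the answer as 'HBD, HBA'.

0, 3

Donors: find every N or O and count the H atoms it carries.
  atom 1 (O): bond orders sum to 2 → 0 H
  atom 6 (O): bond orders sum to 2 → 0 H
  atom 11 (O): bond orders sum to 2 → 0 H
Lipinski HBD = 0.
Acceptors: N atoms = 0, O atoms = 3 → HBA = 3.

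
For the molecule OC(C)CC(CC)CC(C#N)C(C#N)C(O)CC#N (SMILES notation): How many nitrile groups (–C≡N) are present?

3

The nitrile motif appears at heavy-atom positions 10, 13, 18 in the SMILES.
Other groups present: 2 hydroxyl.
Nitrile count: 3.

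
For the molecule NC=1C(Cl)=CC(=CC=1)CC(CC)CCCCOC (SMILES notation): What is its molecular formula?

C15H24ClNO

Walk through each heavy atom and fill implicit hydrogens from standard valence (C 4, N 3, O 2, S 2, halogen 1):
  atom 1: N, bond orders sum to 1 (valence 3) → 2 H
  atom 2: C, bond orders sum to 4 (valence 4) → 0 H
  atom 3: C, bond orders sum to 4 (valence 4) → 0 H
  atom 4: Cl (halogen, monovalent) → 0 H
  atom 5: C, bond orders sum to 3 (valence 4) → 1 H
  atom 6: C, bond orders sum to 4 (valence 4) → 0 H
  atom 7: C, bond orders sum to 3 (valence 4) → 1 H
  atom 8: C, bond orders sum to 3 (valence 4) → 1 H
  atom 9: C, bond orders sum to 2 (valence 4) → 2 H
  atom 10: C, bond orders sum to 3 (valence 4) → 1 H
  atom 11: C, bond orders sum to 2 (valence 4) → 2 H
  atom 12: C, bond orders sum to 1 (valence 4) → 3 H
  atom 13: C, bond orders sum to 2 (valence 4) → 2 H
  atom 14: C, bond orders sum to 2 (valence 4) → 2 H
  atom 15: C, bond orders sum to 2 (valence 4) → 2 H
  atom 16: C, bond orders sum to 2 (valence 4) → 2 H
  atom 17: O, bond orders sum to 2 (valence 2) → 0 H
  atom 18: C, bond orders sum to 1 (valence 4) → 3 H
Totals → C:15, H:24, Cl:1, N:1, O:1.
In Hill order: C15H24ClNO.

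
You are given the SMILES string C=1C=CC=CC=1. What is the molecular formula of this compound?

C6H6

Walk through each heavy atom and fill implicit hydrogens from standard valence (C 4, N 3, O 2, S 2, halogen 1):
  atom 1: C, bond orders sum to 3 (valence 4) → 1 H
  atom 2: C, bond orders sum to 3 (valence 4) → 1 H
  atom 3: C, bond orders sum to 3 (valence 4) → 1 H
  atom 4: C, bond orders sum to 3 (valence 4) → 1 H
  atom 5: C, bond orders sum to 3 (valence 4) → 1 H
  atom 6: C, bond orders sum to 3 (valence 4) → 1 H
Totals → C:6, H:6.
In Hill order: C6H6.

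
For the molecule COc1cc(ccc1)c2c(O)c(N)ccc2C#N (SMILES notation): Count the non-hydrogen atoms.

Every atom symbol written in the SMILES (organic subset) is one heavy atom; implicit H are not written.
Heavy atoms by element → C:14, N:2, O:2.
Total: 18.

18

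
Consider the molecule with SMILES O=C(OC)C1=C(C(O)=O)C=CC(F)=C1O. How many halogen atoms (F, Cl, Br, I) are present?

1

Halogen atoms appear at heavy-atom position 13 (1×F).
Other groups present: 1 carboxylic acid, 1 ester, 1 hydroxyl.
Halogen count: 1.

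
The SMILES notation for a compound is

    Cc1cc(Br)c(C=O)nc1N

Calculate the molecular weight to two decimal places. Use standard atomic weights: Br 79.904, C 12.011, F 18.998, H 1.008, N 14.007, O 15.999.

First, the molecular formula is C7H7BrN2O (counting implicit H from valence).
  Br: 1 × 79.904 = 79.904
  C: 7 × 12.011 = 84.077
  H: 7 × 1.008 = 7.056
  N: 2 × 14.007 = 28.014
  O: 1 × 15.999 = 15.999
Sum: 1×79.904 + 7×12.011 + 7×1.008 + 2×14.007 + 1×15.999 = 215.050 → 215.05 g/mol.

215.05 g/mol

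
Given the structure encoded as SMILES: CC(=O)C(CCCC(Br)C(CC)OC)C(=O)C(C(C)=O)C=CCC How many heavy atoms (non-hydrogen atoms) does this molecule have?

Every atom symbol written in the SMILES (organic subset) is one heavy atom; implicit H are not written.
Heavy atoms by element → Br:1, C:19, O:4.
Total: 24.

24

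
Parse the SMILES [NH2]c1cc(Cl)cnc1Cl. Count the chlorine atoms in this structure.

2

Scan the SMILES for Cl atoms (remember two-letter symbols like Cl and Br are single atoms).
Chlorine count: 2.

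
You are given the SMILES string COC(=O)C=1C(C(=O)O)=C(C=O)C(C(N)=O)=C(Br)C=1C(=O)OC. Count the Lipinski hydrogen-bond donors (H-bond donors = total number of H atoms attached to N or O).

Donors: find every N or O and count the H atoms it carries.
  atom 2 (O): bond orders sum to 2 → 0 H
  atom 4 (O): bond orders sum to 2 → 0 H
  atom 8 (O): bond orders sum to 2 → 0 H
  atom 9 (O): bond orders sum to 1 → 1 H
  atom 12 (O): bond orders sum to 2 → 0 H
  atom 15 (N): bond orders sum to 1 → 2 H
  atom 16 (O): bond orders sum to 2 → 0 H
  atom 21 (O): bond orders sum to 2 → 0 H
  atom 22 (O): bond orders sum to 2 → 0 H
Lipinski HBD = 3.

3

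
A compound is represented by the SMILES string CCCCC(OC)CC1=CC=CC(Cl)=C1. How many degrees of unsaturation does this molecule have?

Degree of unsaturation = (number of rings) + (number of π bonds).
Ring closures in the SMILES: 1.
π bonds: 3 double bonds (each 1 DoU) → 3 DoU from unsaturation.
Total DoU = 1 + 3 = 4.

4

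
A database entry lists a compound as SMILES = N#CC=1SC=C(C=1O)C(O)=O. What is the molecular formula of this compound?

Walk through each heavy atom and fill implicit hydrogens from standard valence (C 4, N 3, O 2, S 2, halogen 1):
  atom 1: N, bond orders sum to 3 (valence 3) → 0 H
  atom 2: C, bond orders sum to 4 (valence 4) → 0 H
  atom 3: C, bond orders sum to 4 (valence 4) → 0 H
  atom 4: S, bond orders sum to 2 (valence 2) → 0 H
  atom 5: C, bond orders sum to 3 (valence 4) → 1 H
  atom 6: C, bond orders sum to 4 (valence 4) → 0 H
  atom 7: C, bond orders sum to 4 (valence 4) → 0 H
  atom 8: O, bond orders sum to 1 (valence 2) → 1 H
  atom 9: C, bond orders sum to 4 (valence 4) → 0 H
  atom 10: O, bond orders sum to 1 (valence 2) → 1 H
  atom 11: O, bond orders sum to 2 (valence 2) → 0 H
Totals → C:6, H:3, N:1, O:3, S:1.
In Hill order: C6H3NO3S.

C6H3NO3S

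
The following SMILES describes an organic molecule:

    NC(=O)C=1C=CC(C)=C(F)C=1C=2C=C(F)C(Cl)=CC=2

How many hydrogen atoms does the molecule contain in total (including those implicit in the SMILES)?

10

Walk through each heavy atom and fill implicit hydrogens from standard valence (C 4, N 3, O 2, S 2, halogen 1):
  atom 1: N, bond orders sum to 1 (valence 3) → 2 H
  atom 2: C, bond orders sum to 4 (valence 4) → 0 H
  atom 3: O, bond orders sum to 2 (valence 2) → 0 H
  atom 4: C, bond orders sum to 4 (valence 4) → 0 H
  atom 5: C, bond orders sum to 3 (valence 4) → 1 H
  atom 6: C, bond orders sum to 3 (valence 4) → 1 H
  atom 7: C, bond orders sum to 4 (valence 4) → 0 H
  atom 8: C, bond orders sum to 1 (valence 4) → 3 H
  atom 9: C, bond orders sum to 4 (valence 4) → 0 H
  atom 10: F (halogen, monovalent) → 0 H
  atom 11: C, bond orders sum to 4 (valence 4) → 0 H
  atom 12: C, bond orders sum to 4 (valence 4) → 0 H
  atom 13: C, bond orders sum to 3 (valence 4) → 1 H
  atom 14: C, bond orders sum to 4 (valence 4) → 0 H
  atom 15: F (halogen, monovalent) → 0 H
  atom 16: C, bond orders sum to 4 (valence 4) → 0 H
  atom 17: Cl (halogen, monovalent) → 0 H
  atom 18: C, bond orders sum to 3 (valence 4) → 1 H
  atom 19: C, bond orders sum to 3 (valence 4) → 1 H
Total hydrogens: 10.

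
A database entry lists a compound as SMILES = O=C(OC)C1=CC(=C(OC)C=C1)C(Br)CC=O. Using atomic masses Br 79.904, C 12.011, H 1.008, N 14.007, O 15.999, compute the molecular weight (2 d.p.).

First, the molecular formula is C12H13BrO4 (counting implicit H from valence).
  Br: 1 × 79.904 = 79.904
  C: 12 × 12.011 = 144.132
  H: 13 × 1.008 = 13.104
  O: 4 × 15.999 = 63.996
Sum: 1×79.904 + 12×12.011 + 13×1.008 + 4×15.999 = 301.136 → 301.14 g/mol.

301.14 g/mol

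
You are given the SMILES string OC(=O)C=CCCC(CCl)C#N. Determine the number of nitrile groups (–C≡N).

1

The nitrile motif appears at heavy-atom position 11 in the SMILES.
Other groups present: 1 alkene, 1 carboxylic acid.
Nitrile count: 1.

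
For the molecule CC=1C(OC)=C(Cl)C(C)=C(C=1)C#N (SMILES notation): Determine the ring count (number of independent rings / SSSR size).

1

In SMILES, each pair of matching ring-closure digits denotes one ring-closing bond; the number of such bonds equals the number of independent rings.
Ring-closure bonds here: 1.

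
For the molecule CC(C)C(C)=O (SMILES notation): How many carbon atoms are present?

Count every carbon token in the SMILES (each C, including those in ring-closure positions and inside branches).
Carbon count: 5.

5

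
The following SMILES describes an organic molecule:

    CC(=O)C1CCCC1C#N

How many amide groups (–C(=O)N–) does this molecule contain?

0

Scan the SMILES for the amide motif — none present.
Groups that are present: 1 ketone, 1 nitrile.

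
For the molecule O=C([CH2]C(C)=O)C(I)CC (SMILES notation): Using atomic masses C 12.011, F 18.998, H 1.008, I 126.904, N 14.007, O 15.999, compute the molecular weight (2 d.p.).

First, the molecular formula is C7H11IO2 (counting implicit H from valence).
  C: 7 × 12.011 = 84.077
  H: 11 × 1.008 = 11.088
  I: 1 × 126.904 = 126.904
  O: 2 × 15.999 = 31.998
Sum: 7×12.011 + 11×1.008 + 1×126.904 + 2×15.999 = 254.067 → 254.07 g/mol.

254.07 g/mol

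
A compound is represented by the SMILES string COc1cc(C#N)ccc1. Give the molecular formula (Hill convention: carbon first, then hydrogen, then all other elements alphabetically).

Walk through each heavy atom and fill implicit hydrogens from standard valence (C 4, N 3, O 2, S 2, halogen 1); for lowercase aromatic atoms, an aromatic c carries 1 H when it has two neighbours and 0 H with three, and aromatic n carries 0 H:
  atom 1: C, bond orders sum to 1 (valence 4) → 3 H
  atom 2: O, bond orders sum to 2 (valence 2) → 0 H
  atom 3: aromatic c, 3 neighbours → 0 H
  atom 4: aromatic c, 2 neighbours → 1 H
  atom 5: aromatic c, 3 neighbours → 0 H
  atom 6: C, bond orders sum to 4 (valence 4) → 0 H
  atom 7: N, bond orders sum to 3 (valence 3) → 0 H
  atom 8: aromatic c, 2 neighbours → 1 H
  atom 9: aromatic c, 2 neighbours → 1 H
  atom 10: aromatic c, 2 neighbours → 1 H
Totals → C:8, H:7, N:1, O:1.
In Hill order: C8H7NO.

C8H7NO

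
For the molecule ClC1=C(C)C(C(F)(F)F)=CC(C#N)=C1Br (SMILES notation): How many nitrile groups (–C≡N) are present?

The nitrile motif appears at heavy-atom position 12 in the SMILES.
Nitrile count: 1.

1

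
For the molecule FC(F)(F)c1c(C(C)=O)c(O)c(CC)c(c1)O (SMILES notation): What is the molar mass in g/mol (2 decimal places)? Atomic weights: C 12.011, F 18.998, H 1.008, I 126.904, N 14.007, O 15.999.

248.20 g/mol

First, the molecular formula is C11H11F3O3 (counting implicit H from valence).
  C: 11 × 12.011 = 132.121
  F: 3 × 18.998 = 56.994
  H: 11 × 1.008 = 11.088
  O: 3 × 15.999 = 47.997
Sum: 11×12.011 + 3×18.998 + 11×1.008 + 3×15.999 = 248.200 → 248.20 g/mol.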